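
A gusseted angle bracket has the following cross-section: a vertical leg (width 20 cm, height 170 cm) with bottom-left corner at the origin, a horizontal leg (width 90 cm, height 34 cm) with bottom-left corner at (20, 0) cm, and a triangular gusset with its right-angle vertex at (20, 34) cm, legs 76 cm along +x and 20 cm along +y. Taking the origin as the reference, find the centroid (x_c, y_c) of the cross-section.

x_c = 37.03 cm, y_c = 51.51 cm

vertical leg: A = 20 × 170 = 3400.00, centroid at (10.00, 85.00).
horizontal leg: A = 90 × 34 = 3060.00, centroid at (65.00, 17.00).
gusset: A = ½·76·20 = 760.00, centroid at (45.33, 40.67).
ΣA = 7220.00 cm²
ΣAx_c = (3400.00)(10.00) + (3060.00)(65.00) + (760.00)(45.33) = 267353.33 cm³
ΣAy_c = (3400.00)(85.00) + (3060.00)(17.00) + (760.00)(40.67) = 371926.67 cm³
x_c = 267353.33 / 7220.00 = 37.03 cm
y_c = 371926.67 / 7220.00 = 51.51 cm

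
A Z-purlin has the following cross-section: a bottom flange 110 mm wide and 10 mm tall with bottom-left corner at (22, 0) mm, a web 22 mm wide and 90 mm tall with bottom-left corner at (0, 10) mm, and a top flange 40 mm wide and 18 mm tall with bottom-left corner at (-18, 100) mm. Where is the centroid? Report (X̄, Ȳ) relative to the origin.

X̄ = 28.40 mm, Ȳ = 50.76 mm

Part | A | x̄ᵢ | ȳᵢ | A·x̄ᵢ | A·ȳᵢ
bottom flange | 1100.00 | 77.00 | 5.00 | 84700.00 | 5500.00
web | 1980.00 | 11.00 | 55.00 | 21780.00 | 108900.00
top flange | 720.00 | 2.00 | 109.00 | 1440.00 | 78480.00
Σ | 3800.00 |  |  | 107920.00 | 192880.00
X̄ = 107920.00 / 3800.00 = 28.40 mm
Ȳ = 192880.00 / 3800.00 = 50.76 mm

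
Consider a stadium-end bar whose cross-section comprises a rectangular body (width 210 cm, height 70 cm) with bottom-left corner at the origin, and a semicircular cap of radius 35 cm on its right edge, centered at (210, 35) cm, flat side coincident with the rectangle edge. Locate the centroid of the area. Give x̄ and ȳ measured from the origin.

x̄ = 118.87 cm, ȳ = 35.00 cm

Part | A | x̄ᵢ | ȳᵢ | A·x̄ᵢ | A·ȳᵢ
rectangular body | 14700.00 | 105.00 | 35.00 | 1543500.00 | 514500.00
semicircular end | 1924.23 | 224.85 | 35.00 | 432670.69 | 67347.89
Σ | 16624.23 |  |  | 1976170.69 | 581847.89
x̄ = 1976170.69 / 16624.23 = 118.87 cm
ȳ = 581847.89 / 16624.23 = 35.00 cm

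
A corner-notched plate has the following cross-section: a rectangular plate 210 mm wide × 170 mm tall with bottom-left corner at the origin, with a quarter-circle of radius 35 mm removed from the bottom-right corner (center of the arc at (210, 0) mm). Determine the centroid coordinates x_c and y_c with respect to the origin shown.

x_c = 102.50 mm, y_c = 86.94 mm

Part | A | x̄ᵢ | ȳᵢ | A·x̄ᵢ | A·ȳᵢ
plate | 35700.00 | 105.00 | 85.00 | 3748500.00 | 3034500.00
removed quarter-circle | -962.11 | 195.15 | 14.85 | -187752.01 | -14291.67
Σ | 34737.89 |  |  | 3560747.99 | 3020208.33
x_c = 3560747.99 / 34737.89 = 102.50 mm
y_c = 3020208.33 / 34737.89 = 86.94 mm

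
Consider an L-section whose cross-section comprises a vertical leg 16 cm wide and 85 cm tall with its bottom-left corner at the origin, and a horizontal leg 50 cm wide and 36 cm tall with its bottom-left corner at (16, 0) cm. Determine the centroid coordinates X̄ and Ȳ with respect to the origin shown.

X̄ = 26.80 cm, Ȳ = 28.54 cm

vertical leg: A = 16 × 85 = 1360.00, centroid at (8.00, 42.50).
horizontal leg: A = 50 × 36 = 1800.00, centroid at (41.00, 18.00).
ΣA = 3160.00 cm², ΣAX̄ = 84680.00 cm³, ΣAȲ = 90200.00 cm³.
X̄ = 84680.00/3160.00 = 26.80 cm; Ȳ = 90200.00/3160.00 = 28.54 cm.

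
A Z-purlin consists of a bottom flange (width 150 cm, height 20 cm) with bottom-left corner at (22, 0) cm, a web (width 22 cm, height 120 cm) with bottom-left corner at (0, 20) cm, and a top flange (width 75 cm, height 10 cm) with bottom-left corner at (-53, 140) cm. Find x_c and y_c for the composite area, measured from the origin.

x_c = 48.27 cm, y_c = 54.77 cm

bottom flange: A = 150 × 20 = 3000.00, centroid at (97.00, 10.00).
web: A = 22 × 120 = 2640.00, centroid at (11.00, 80.00).
top flange: A = 75 × 10 = 750.00, centroid at (-15.50, 145.00).
ΣA = 6390.00 cm², ΣAx_c = 308415.00 cm³, ΣAy_c = 349950.00 cm³.
x_c = 308415.00/6390.00 = 48.27 cm; y_c = 349950.00/6390.00 = 54.77 cm.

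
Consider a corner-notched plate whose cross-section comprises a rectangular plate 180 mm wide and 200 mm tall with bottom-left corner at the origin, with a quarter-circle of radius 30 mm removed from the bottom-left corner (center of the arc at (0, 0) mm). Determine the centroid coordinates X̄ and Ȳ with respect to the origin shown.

X̄ = 91.55 mm, Ȳ = 101.75 mm

Part | A | x̄ᵢ | ȳᵢ | A·x̄ᵢ | A·ȳᵢ
plate | 36000.00 | 90.00 | 100.00 | 3240000.00 | 3600000.00
removed quarter-circle | -706.86 | 12.73 | 12.73 | -9000.00 | -9000.00
Σ | 35293.14 |  |  | 3231000.00 | 3591000.00
X̄ = 3231000.00 / 35293.14 = 91.55 mm
Ȳ = 3591000.00 / 35293.14 = 101.75 mm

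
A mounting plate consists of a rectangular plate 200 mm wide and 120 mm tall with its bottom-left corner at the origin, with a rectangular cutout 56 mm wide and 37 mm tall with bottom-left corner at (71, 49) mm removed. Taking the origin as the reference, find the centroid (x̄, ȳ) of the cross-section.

plate: A = 200 × 120 = 24000.00, centroid at (100.00, 60.00).
hole: A = −(56 × 37) = -2072.00, centroid at (99.00, 67.50).
ΣA = 21928.00 mm², ΣAx̄ = 2194872.00 mm³, ΣAȳ = 1300140.00 mm³.
x̄ = 2194872.00/21928.00 = 100.09 mm; ȳ = 1300140.00/21928.00 = 59.29 mm.

x̄ = 100.09 mm, ȳ = 59.29 mm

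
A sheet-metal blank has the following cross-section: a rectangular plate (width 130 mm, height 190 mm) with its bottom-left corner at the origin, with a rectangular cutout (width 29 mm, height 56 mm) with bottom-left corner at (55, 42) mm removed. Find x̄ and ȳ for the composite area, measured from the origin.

x̄ = 64.68 mm, ȳ = 96.76 mm

Part | A | x̄ᵢ | ȳᵢ | A·x̄ᵢ | A·ȳᵢ
plate | 24700.00 | 65.00 | 95.00 | 1605500.00 | 2346500.00
hole | -1624.00 | 69.50 | 70.00 | -112868.00 | -113680.00
Σ | 23076.00 |  |  | 1492632.00 | 2232820.00
x̄ = 1492632.00 / 23076.00 = 64.68 mm
ȳ = 2232820.00 / 23076.00 = 96.76 mm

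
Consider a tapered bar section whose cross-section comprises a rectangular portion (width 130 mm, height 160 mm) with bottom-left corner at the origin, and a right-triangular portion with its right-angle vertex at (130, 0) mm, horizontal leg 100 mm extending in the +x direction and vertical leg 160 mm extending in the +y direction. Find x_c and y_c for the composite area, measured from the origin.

rectangular portion: A = 130 × 160 = 20800.00, centroid at (65.00, 80.00).
triangular portion: A = ½·100·160 = 8000.00, centroid at (163.33, 53.33).
ΣA = 28800.00 mm², ΣAx_c = 2658666.67 mm³, ΣAy_c = 2090666.67 mm³.
x_c = 2658666.67/28800.00 = 92.31 mm; y_c = 2090666.67/28800.00 = 72.59 mm.

x_c = 92.31 mm, y_c = 72.59 mm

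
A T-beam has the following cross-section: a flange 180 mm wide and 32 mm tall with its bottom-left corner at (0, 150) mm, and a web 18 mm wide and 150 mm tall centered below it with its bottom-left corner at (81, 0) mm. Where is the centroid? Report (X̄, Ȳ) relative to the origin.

web: A = 18 × 150 = 2700.00, centroid at (90.00, 75.00).
flange: A = 180 × 32 = 5760.00, centroid at (90.00, 166.00).
ΣA = 8460.00 mm²
ΣAX̄ = (2700.00)(90.00) + (5760.00)(90.00) = 761400.00 mm³
ΣAȲ = (2700.00)(75.00) + (5760.00)(166.00) = 1158660.00 mm³
X̄ = 761400.00 / 8460.00 = 90.00 mm
Ȳ = 1158660.00 / 8460.00 = 136.96 mm

X̄ = 90.00 mm, Ȳ = 136.96 mm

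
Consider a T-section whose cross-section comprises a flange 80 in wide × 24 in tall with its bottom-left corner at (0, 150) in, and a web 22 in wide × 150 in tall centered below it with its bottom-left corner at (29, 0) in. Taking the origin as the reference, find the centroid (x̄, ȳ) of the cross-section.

web: A = 22 × 150 = 3300.00, centroid at (40.00, 75.00).
flange: A = 80 × 24 = 1920.00, centroid at (40.00, 162.00).
ΣA = 5220.00 in²
ΣAx̄ = (3300.00)(40.00) + (1920.00)(40.00) = 208800.00 in³
ΣAȳ = (3300.00)(75.00) + (1920.00)(162.00) = 558540.00 in³
x̄ = 208800.00 / 5220.00 = 40.00 in
ȳ = 558540.00 / 5220.00 = 107.00 in

x̄ = 40.00 in, ȳ = 107.00 in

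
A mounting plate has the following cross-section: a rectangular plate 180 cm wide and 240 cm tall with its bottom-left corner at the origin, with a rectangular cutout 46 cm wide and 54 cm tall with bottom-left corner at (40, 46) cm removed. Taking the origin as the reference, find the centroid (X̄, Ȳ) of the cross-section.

plate: A = 180 × 240 = 43200.00, centroid at (90.00, 120.00).
hole: A = −(46 × 54) = -2484.00, centroid at (63.00, 73.00).
ΣA = 40716.00 cm²
ΣAX̄ = (43200.00)(90.00) + (-2484.00)(63.00) = 3731508.00 cm³
ΣAȲ = (43200.00)(120.00) + (-2484.00)(73.00) = 5002668.00 cm³
X̄ = 3731508.00 / 40716.00 = 91.65 cm
Ȳ = 5002668.00 / 40716.00 = 122.87 cm

X̄ = 91.65 cm, Ȳ = 122.87 cm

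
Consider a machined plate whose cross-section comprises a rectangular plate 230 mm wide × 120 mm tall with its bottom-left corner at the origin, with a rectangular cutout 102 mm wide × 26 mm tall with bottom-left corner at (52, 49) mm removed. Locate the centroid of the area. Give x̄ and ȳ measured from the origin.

x̄ = 116.28 mm, ȳ = 59.79 mm

plate: A = 230 × 120 = 27600.00, centroid at (115.00, 60.00).
hole: A = −(102 × 26) = -2652.00, centroid at (103.00, 62.00).
ΣA = 24948.00 mm², ΣAx̄ = 2900844.00 mm³, ΣAȳ = 1491576.00 mm³.
x̄ = 2900844.00/24948.00 = 116.28 mm; ȳ = 1491576.00/24948.00 = 59.79 mm.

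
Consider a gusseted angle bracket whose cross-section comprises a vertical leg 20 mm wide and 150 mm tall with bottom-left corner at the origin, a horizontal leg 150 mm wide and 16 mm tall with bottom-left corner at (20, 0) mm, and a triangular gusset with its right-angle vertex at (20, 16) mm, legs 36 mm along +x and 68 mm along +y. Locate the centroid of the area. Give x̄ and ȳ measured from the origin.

x̄ = 44.86 mm, ȳ = 44.01 mm

vertical leg: A = 20 × 150 = 3000.00, centroid at (10.00, 75.00).
horizontal leg: A = 150 × 16 = 2400.00, centroid at (95.00, 8.00).
gusset: A = ½·36·68 = 1224.00, centroid at (32.00, 38.67).
ΣA = 6624.00 mm²
ΣAx̄ = (3000.00)(10.00) + (2400.00)(95.00) + (1224.00)(32.00) = 297168.00 mm³
ΣAȳ = (3000.00)(75.00) + (2400.00)(8.00) + (1224.00)(38.67) = 291528.00 mm³
x̄ = 297168.00 / 6624.00 = 44.86 mm
ȳ = 291528.00 / 6624.00 = 44.01 mm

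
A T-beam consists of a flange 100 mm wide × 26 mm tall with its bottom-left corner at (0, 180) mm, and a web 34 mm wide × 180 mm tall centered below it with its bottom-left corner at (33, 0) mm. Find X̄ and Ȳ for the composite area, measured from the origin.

web: A = 34 × 180 = 6120.00, centroid at (50.00, 90.00).
flange: A = 100 × 26 = 2600.00, centroid at (50.00, 193.00).
ΣA = 8720.00 mm²
ΣAX̄ = (6120.00)(50.00) + (2600.00)(50.00) = 436000.00 mm³
ΣAȲ = (6120.00)(90.00) + (2600.00)(193.00) = 1052600.00 mm³
X̄ = 436000.00 / 8720.00 = 50.00 mm
Ȳ = 1052600.00 / 8720.00 = 120.71 mm

X̄ = 50.00 mm, Ȳ = 120.71 mm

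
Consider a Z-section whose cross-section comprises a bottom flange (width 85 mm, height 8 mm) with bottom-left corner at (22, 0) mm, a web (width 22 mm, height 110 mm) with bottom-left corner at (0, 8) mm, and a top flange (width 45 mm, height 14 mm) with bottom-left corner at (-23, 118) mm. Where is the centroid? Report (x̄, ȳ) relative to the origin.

Part | A | x̄ᵢ | ȳᵢ | A·x̄ᵢ | A·ȳᵢ
bottom flange | 680.00 | 64.50 | 4.00 | 43860.00 | 2720.00
web | 2420.00 | 11.00 | 63.00 | 26620.00 | 152460.00
top flange | 630.00 | -0.50 | 125.00 | -315.00 | 78750.00
Σ | 3730.00 |  |  | 70165.00 | 233930.00
x̄ = 70165.00 / 3730.00 = 18.81 mm
ȳ = 233930.00 / 3730.00 = 62.72 mm

x̄ = 18.81 mm, ȳ = 62.72 mm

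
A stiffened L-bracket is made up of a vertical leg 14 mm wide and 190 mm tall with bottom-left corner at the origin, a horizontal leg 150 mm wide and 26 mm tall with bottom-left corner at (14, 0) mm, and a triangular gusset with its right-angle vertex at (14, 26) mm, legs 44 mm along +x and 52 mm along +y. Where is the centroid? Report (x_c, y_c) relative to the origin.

x_c = 51.73 mm, y_c = 45.82 mm

vertical leg: A = 14 × 190 = 2660.00, centroid at (7.00, 95.00).
horizontal leg: A = 150 × 26 = 3900.00, centroid at (89.00, 13.00).
gusset: A = ½·44·52 = 1144.00, centroid at (28.67, 43.33).
ΣA = 7704.00 mm²
ΣAx_c = (2660.00)(7.00) + (3900.00)(89.00) + (1144.00)(28.67) = 398514.67 mm³
ΣAy_c = (2660.00)(95.00) + (3900.00)(13.00) + (1144.00)(43.33) = 352973.33 mm³
x_c = 398514.67 / 7704.00 = 51.73 mm
y_c = 352973.33 / 7704.00 = 45.82 mm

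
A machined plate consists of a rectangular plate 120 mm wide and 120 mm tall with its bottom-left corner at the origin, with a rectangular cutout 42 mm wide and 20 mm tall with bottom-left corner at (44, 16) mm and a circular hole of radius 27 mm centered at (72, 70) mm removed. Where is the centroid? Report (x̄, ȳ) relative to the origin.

x̄ = 57.19 mm, ȳ = 60.50 mm

Part | A | x̄ᵢ | ȳᵢ | A·x̄ᵢ | A·ȳᵢ
plate | 14400.00 | 60.00 | 60.00 | 864000.00 | 864000.00
hole 1 | -840.00 | 65.00 | 26.00 | -54600.00 | -21840.00
hole 2 | -2290.22 | 72.00 | 70.00 | -164895.92 | -160315.47
Σ | 11269.78 |  |  | 644504.08 | 681844.53
x̄ = 644504.08 / 11269.78 = 57.19 mm
ȳ = 681844.53 / 11269.78 = 60.50 mm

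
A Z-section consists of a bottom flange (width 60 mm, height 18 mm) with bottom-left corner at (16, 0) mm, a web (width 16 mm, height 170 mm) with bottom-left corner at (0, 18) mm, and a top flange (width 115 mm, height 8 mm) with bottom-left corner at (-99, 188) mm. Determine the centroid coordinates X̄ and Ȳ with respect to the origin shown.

X̄ = 7.05 mm, Ȳ = 98.84 mm

bottom flange: A = 60 × 18 = 1080.00, centroid at (46.00, 9.00).
web: A = 16 × 170 = 2720.00, centroid at (8.00, 103.00).
top flange: A = 115 × 8 = 920.00, centroid at (-41.50, 192.00).
ΣA = 4720.00 mm²
ΣAX̄ = (1080.00)(46.00) + (2720.00)(8.00) + (920.00)(-41.50) = 33260.00 mm³
ΣAȲ = (1080.00)(9.00) + (2720.00)(103.00) + (920.00)(192.00) = 466520.00 mm³
X̄ = 33260.00 / 4720.00 = 7.05 mm
Ȳ = 466520.00 / 4720.00 = 98.84 mm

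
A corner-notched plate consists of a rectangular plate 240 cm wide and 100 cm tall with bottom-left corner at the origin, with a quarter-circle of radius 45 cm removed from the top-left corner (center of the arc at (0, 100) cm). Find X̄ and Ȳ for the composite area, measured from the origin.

plate: A = 240 × 100 = 24000.00, centroid at (120.00, 50.00).
removed quarter-circle: A = −¼π·45² = -1590.43, centroid at (19.10, 80.90).
ΣA = 22409.57 cm²
ΣAX̄ = (24000.00)(120.00) + (-1590.43)(19.10) = 2849625.00 cm³
ΣAȲ = (24000.00)(50.00) + (-1590.43)(80.90) = 1071331.87 cm³
X̄ = 2849625.00 / 22409.57 = 127.16 cm
Ȳ = 1071331.87 / 22409.57 = 47.81 cm

X̄ = 127.16 cm, Ȳ = 47.81 cm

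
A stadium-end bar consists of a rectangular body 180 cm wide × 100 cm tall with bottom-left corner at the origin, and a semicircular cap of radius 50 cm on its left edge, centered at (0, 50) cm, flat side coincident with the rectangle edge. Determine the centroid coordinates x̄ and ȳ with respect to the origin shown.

x̄ = 70.08 cm, ȳ = 50.00 cm

rectangular body: A = 180 × 100 = 18000.00, centroid at (90.00, 50.00).
semicircular end: A = ½π·50² = 3926.99, centroid at (-21.22, 50.00).
ΣA = 21926.99 cm²
ΣAx̄ = (18000.00)(90.00) + (3926.99)(-21.22) = 1536666.67 cm³
ΣAȳ = (18000.00)(50.00) + (3926.99)(50.00) = 1096349.54 cm³
x̄ = 1536666.67 / 21926.99 = 70.08 cm
ȳ = 1096349.54 / 21926.99 = 50.00 cm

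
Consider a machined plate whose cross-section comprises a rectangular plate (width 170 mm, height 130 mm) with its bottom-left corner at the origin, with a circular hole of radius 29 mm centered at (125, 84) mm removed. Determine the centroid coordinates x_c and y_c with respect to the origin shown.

x_c = 79.57 mm, y_c = 62.42 mm

plate: A = 170 × 130 = 22100.00, centroid at (85.00, 65.00).
hole: A = −π·29² = -2642.08, centroid at (125.00, 84.00).
ΣA = 19457.92 mm², ΣAx_c = 1548240.07 mm³, ΣAy_c = 1214565.33 mm³.
x_c = 1548240.07/19457.92 = 79.57 mm; y_c = 1214565.33/19457.92 = 62.42 mm.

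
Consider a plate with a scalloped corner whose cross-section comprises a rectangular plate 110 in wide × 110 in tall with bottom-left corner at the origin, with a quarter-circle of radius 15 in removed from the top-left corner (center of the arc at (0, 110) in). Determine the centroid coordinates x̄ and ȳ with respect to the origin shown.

x̄ = 55.72 in, ȳ = 54.28 in

Part | A | x̄ᵢ | ȳᵢ | A·x̄ᵢ | A·ȳᵢ
plate | 12100.00 | 55.00 | 55.00 | 665500.00 | 665500.00
removed quarter-circle | -176.71 | 6.37 | 103.63 | -1125.00 | -18313.60
Σ | 11923.29 |  |  | 664375.00 | 647186.40
x̄ = 664375.00 / 11923.29 = 55.72 in
ȳ = 647186.40 / 11923.29 = 54.28 in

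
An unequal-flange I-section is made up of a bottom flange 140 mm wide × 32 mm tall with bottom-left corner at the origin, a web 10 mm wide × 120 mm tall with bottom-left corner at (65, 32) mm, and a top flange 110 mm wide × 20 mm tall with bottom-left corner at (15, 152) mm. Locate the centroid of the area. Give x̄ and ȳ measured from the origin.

bottom flange: A = 140 × 32 = 4480.00, centroid at (70.00, 16.00).
web: A = 10 × 120 = 1200.00, centroid at (70.00, 92.00).
top flange: A = 110 × 20 = 2200.00, centroid at (70.00, 162.00).
ΣA = 7880.00 mm², ΣAx̄ = 551600.00 mm³, ΣAȳ = 538480.00 mm³.
x̄ = 551600.00/7880.00 = 70.00 mm; ȳ = 538480.00/7880.00 = 68.34 mm.

x̄ = 70.00 mm, ȳ = 68.34 mm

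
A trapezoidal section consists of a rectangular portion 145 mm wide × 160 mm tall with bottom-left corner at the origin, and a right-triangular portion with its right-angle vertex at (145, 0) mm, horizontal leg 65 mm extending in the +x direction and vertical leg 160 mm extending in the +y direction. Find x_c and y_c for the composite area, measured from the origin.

x_c = 89.74 mm, y_c = 75.12 mm

rectangular portion: A = 145 × 160 = 23200.00, centroid at (72.50, 80.00).
triangular portion: A = ½·65·160 = 5200.00, centroid at (166.67, 53.33).
ΣA = 28400.00 mm², ΣAx_c = 2548666.67 mm³, ΣAy_c = 2133333.33 mm³.
x_c = 2548666.67/28400.00 = 89.74 mm; y_c = 2133333.33/28400.00 = 75.12 mm.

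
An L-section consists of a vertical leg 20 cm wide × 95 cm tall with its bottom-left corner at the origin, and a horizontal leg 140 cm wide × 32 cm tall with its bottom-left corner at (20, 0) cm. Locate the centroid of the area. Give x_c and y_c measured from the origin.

Part | A | x̄ᵢ | ȳᵢ | A·x̄ᵢ | A·ȳᵢ
vertical leg | 1900.00 | 10.00 | 47.50 | 19000.00 | 90250.00
horizontal leg | 4480.00 | 90.00 | 16.00 | 403200.00 | 71680.00
Σ | 6380.00 |  |  | 422200.00 | 161930.00
x_c = 422200.00 / 6380.00 = 66.18 cm
y_c = 161930.00 / 6380.00 = 25.38 cm

x_c = 66.18 cm, y_c = 25.38 cm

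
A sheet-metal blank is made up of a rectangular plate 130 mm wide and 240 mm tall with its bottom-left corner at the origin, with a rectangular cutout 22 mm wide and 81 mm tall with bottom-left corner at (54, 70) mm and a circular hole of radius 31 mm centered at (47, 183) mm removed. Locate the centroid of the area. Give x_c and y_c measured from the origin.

x_c = 67.06 mm, y_c = 113.44 mm

plate: A = 130 × 240 = 31200.00, centroid at (65.00, 120.00).
hole 1: A = −(22 × 81) = -1782.00, centroid at (65.00, 110.50).
hole 2: A = −π·31² = -3019.07, centroid at (47.00, 183.00).
ΣA = 26398.93 mm²
ΣAx_c = (31200.00)(65.00) + (-1782.00)(65.00) + (-3019.07)(47.00) = 1770273.68 mm³
ΣAy_c = (31200.00)(120.00) + (-1782.00)(110.50) + (-3019.07)(183.00) = 2994599.09 mm³
x_c = 1770273.68 / 26398.93 = 67.06 mm
y_c = 2994599.09 / 26398.93 = 113.44 mm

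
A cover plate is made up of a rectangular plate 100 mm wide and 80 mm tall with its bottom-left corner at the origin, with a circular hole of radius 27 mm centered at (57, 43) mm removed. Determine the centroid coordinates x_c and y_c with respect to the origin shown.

plate: A = 100 × 80 = 8000.00, centroid at (50.00, 40.00).
hole: A = −π·27² = -2290.22, centroid at (57.00, 43.00).
ΣA = 5709.78 mm²
ΣAx_c = (8000.00)(50.00) + (-2290.22)(57.00) = 269457.40 mm³
ΣAy_c = (8000.00)(40.00) + (-2290.22)(43.00) = 221520.50 mm³
x_c = 269457.40 / 5709.78 = 47.19 mm
y_c = 221520.50 / 5709.78 = 38.80 mm

x_c = 47.19 mm, y_c = 38.80 mm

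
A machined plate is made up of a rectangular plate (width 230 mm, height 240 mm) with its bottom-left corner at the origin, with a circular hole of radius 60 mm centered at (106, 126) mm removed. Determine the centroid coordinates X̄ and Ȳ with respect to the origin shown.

X̄ = 117.32 mm, Ȳ = 118.45 mm

plate: A = 230 × 240 = 55200.00, centroid at (115.00, 120.00).
hole: A = −π·60² = -11309.73, centroid at (106.00, 126.00).
ΣA = 43890.27 mm²
ΣAX̄ = (55200.00)(115.00) + (-11309.73)(106.00) = 5149168.24 mm³
ΣAȲ = (55200.00)(120.00) + (-11309.73)(126.00) = 5198973.57 mm³
X̄ = 5149168.24 / 43890.27 = 117.32 mm
Ȳ = 5198973.57 / 43890.27 = 118.45 mm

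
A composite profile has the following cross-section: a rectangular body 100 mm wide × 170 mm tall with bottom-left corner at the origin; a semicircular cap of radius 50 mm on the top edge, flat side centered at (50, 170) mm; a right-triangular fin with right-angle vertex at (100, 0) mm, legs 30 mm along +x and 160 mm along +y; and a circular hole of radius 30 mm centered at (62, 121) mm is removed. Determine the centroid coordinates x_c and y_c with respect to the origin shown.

rectangular body: A = 100 × 170 = 17000.00, centroid at (50.00, 85.00).
semicircular top: A = ½π·50² = 3926.99, centroid at (50.00, 191.22).
triangular fin: A = ½·30·160 = 2400.00, centroid at (110.00, 53.33).
hole: A = −π·30² = -2827.43, centroid at (62.00, 121.00).
ΣA = 20499.56 mm², ΣAx_c = 1135048.67 mm³, ΣAy_c = 1981802.33 mm³.
x_c = 1135048.67/20499.56 = 55.37 mm; y_c = 1981802.33/20499.56 = 96.68 mm.

x_c = 55.37 mm, y_c = 96.68 mm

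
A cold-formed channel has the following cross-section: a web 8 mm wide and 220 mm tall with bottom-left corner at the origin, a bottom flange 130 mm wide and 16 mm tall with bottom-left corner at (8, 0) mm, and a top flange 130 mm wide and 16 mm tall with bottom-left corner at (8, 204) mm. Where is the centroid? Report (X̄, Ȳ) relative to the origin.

X̄ = 52.49 mm, Ȳ = 110.00 mm

web: A = 8 × 220 = 1760.00, centroid at (4.00, 110.00).
bottom flange: A = 130 × 16 = 2080.00, centroid at (73.00, 8.00).
top flange: A = 130 × 16 = 2080.00, centroid at (73.00, 212.00).
ΣA = 5920.00 mm², ΣAX̄ = 310720.00 mm³, ΣAȲ = 651200.00 mm³.
X̄ = 310720.00/5920.00 = 52.49 mm; Ȳ = 651200.00/5920.00 = 110.00 mm.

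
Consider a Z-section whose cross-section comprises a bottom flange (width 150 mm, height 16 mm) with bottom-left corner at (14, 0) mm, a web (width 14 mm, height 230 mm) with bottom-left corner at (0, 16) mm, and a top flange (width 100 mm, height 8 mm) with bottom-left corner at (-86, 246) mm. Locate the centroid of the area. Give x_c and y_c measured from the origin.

Part | A | x̄ᵢ | ȳᵢ | A·x̄ᵢ | A·ȳᵢ
bottom flange | 2400.00 | 89.00 | 8.00 | 213600.00 | 19200.00
web | 3220.00 | 7.00 | 131.00 | 22540.00 | 421820.00
top flange | 800.00 | -36.00 | 250.00 | -28800.00 | 200000.00
Σ | 6420.00 |  |  | 207340.00 | 641020.00
x_c = 207340.00 / 6420.00 = 32.30 mm
y_c = 641020.00 / 6420.00 = 99.85 mm

x_c = 32.30 mm, y_c = 99.85 mm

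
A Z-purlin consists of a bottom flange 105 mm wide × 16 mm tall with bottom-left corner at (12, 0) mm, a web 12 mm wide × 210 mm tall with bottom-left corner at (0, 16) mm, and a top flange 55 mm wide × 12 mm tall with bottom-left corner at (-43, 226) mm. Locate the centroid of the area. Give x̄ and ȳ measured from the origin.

Part | A | x̄ᵢ | ȳᵢ | A·x̄ᵢ | A·ȳᵢ
bottom flange | 1680.00 | 64.50 | 8.00 | 108360.00 | 13440.00
web | 2520.00 | 6.00 | 121.00 | 15120.00 | 304920.00
top flange | 660.00 | -15.50 | 232.00 | -10230.00 | 153120.00
Σ | 4860.00 |  |  | 113250.00 | 471480.00
x̄ = 113250.00 / 4860.00 = 23.30 mm
ȳ = 471480.00 / 4860.00 = 97.01 mm

x̄ = 23.30 mm, ȳ = 97.01 mm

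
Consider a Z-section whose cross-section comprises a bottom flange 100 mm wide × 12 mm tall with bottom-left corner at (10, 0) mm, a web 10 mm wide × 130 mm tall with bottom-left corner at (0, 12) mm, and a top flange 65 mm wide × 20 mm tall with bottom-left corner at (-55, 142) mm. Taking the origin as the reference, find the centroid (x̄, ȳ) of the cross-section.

x̄ = 12.96 mm, ȳ = 80.24 mm

bottom flange: A = 100 × 12 = 1200.00, centroid at (60.00, 6.00).
web: A = 10 × 130 = 1300.00, centroid at (5.00, 77.00).
top flange: A = 65 × 20 = 1300.00, centroid at (-22.50, 152.00).
ΣA = 3800.00 mm²
ΣAx̄ = (1200.00)(60.00) + (1300.00)(5.00) + (1300.00)(-22.50) = 49250.00 mm³
ΣAȳ = (1200.00)(6.00) + (1300.00)(77.00) + (1300.00)(152.00) = 304900.00 mm³
x̄ = 49250.00 / 3800.00 = 12.96 mm
ȳ = 304900.00 / 3800.00 = 80.24 mm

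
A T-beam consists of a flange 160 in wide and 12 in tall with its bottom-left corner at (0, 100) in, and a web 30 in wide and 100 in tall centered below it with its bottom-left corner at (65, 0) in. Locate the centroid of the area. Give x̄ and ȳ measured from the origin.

x̄ = 80.00 in, ȳ = 71.85 in

Part | A | x̄ᵢ | ȳᵢ | A·x̄ᵢ | A·ȳᵢ
web | 3000.00 | 80.00 | 50.00 | 240000.00 | 150000.00
flange | 1920.00 | 80.00 | 106.00 | 153600.00 | 203520.00
Σ | 4920.00 |  |  | 393600.00 | 353520.00
x̄ = 393600.00 / 4920.00 = 80.00 in
ȳ = 353520.00 / 4920.00 = 71.85 in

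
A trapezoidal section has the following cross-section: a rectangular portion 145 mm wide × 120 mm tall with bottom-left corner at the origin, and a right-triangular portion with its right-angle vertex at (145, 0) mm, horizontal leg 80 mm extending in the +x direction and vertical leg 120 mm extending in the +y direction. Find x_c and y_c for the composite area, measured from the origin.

x_c = 93.94 mm, y_c = 55.68 mm

rectangular portion: A = 145 × 120 = 17400.00, centroid at (72.50, 60.00).
triangular portion: A = ½·80·120 = 4800.00, centroid at (171.67, 40.00).
ΣA = 22200.00 mm², ΣAx_c = 2085500.00 mm³, ΣAy_c = 1236000.00 mm³.
x_c = 2085500.00/22200.00 = 93.94 mm; y_c = 1236000.00/22200.00 = 55.68 mm.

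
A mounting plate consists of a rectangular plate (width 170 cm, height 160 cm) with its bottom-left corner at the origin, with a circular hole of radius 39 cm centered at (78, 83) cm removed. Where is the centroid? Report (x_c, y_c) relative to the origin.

plate: A = 170 × 160 = 27200.00, centroid at (85.00, 80.00).
hole: A = −π·39² = -4778.36, centroid at (78.00, 83.00).
ΣA = 22421.64 cm², ΣAx_c = 1939287.73 cm³, ΣAy_c = 1779395.92 cm³.
x_c = 1939287.73/22421.64 = 86.49 cm; y_c = 1779395.92/22421.64 = 79.36 cm.

x_c = 86.49 cm, y_c = 79.36 cm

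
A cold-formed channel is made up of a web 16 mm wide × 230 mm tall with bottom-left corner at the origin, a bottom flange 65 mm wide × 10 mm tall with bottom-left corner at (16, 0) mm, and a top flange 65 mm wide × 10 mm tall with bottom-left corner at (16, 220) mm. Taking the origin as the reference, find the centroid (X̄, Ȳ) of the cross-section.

Part | A | x̄ᵢ | ȳᵢ | A·x̄ᵢ | A·ȳᵢ
web | 3680.00 | 8.00 | 115.00 | 29440.00 | 423200.00
bottom flange | 650.00 | 48.50 | 5.00 | 31525.00 | 3250.00
top flange | 650.00 | 48.50 | 225.00 | 31525.00 | 146250.00
Σ | 4980.00 |  |  | 92490.00 | 572700.00
X̄ = 92490.00 / 4980.00 = 18.57 mm
Ȳ = 572700.00 / 4980.00 = 115.00 mm

X̄ = 18.57 mm, Ȳ = 115.00 mm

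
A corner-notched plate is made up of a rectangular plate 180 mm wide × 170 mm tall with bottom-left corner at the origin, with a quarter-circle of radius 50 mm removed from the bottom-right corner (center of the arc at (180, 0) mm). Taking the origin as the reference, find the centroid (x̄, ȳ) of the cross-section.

x̄ = 85.28 mm, ȳ = 89.37 mm

plate: A = 180 × 170 = 30600.00, centroid at (90.00, 85.00).
removed quarter-circle: A = −¼π·50² = -1963.50, centroid at (158.78, 21.22).
ΣA = 28636.50 mm², ΣAx̄ = 2442237.49 mm³, ΣAȳ = 2559333.33 mm³.
x̄ = 2442237.49/28636.50 = 85.28 mm; ȳ = 2559333.33/28636.50 = 89.37 mm.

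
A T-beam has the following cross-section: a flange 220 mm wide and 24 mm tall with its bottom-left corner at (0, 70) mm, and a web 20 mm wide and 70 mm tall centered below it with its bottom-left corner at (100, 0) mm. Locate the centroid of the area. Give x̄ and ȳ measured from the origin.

x̄ = 110.00 mm, ȳ = 72.15 mm

Part | A | x̄ᵢ | ȳᵢ | A·x̄ᵢ | A·ȳᵢ
web | 1400.00 | 110.00 | 35.00 | 154000.00 | 49000.00
flange | 5280.00 | 110.00 | 82.00 | 580800.00 | 432960.00
Σ | 6680.00 |  |  | 734800.00 | 481960.00
x̄ = 734800.00 / 6680.00 = 110.00 mm
ȳ = 481960.00 / 6680.00 = 72.15 mm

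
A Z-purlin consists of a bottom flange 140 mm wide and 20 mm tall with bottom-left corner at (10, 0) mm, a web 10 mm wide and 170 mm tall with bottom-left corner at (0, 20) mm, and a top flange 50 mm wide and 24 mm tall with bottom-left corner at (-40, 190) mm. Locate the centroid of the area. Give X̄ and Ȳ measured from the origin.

bottom flange: A = 140 × 20 = 2800.00, centroid at (80.00, 10.00).
web: A = 10 × 170 = 1700.00, centroid at (5.00, 105.00).
top flange: A = 50 × 24 = 1200.00, centroid at (-15.00, 202.00).
ΣA = 5700.00 mm²
ΣAX̄ = (2800.00)(80.00) + (1700.00)(5.00) + (1200.00)(-15.00) = 214500.00 mm³
ΣAȲ = (2800.00)(10.00) + (1700.00)(105.00) + (1200.00)(202.00) = 448900.00 mm³
X̄ = 214500.00 / 5700.00 = 37.63 mm
Ȳ = 448900.00 / 5700.00 = 78.75 mm

X̄ = 37.63 mm, Ȳ = 78.75 mm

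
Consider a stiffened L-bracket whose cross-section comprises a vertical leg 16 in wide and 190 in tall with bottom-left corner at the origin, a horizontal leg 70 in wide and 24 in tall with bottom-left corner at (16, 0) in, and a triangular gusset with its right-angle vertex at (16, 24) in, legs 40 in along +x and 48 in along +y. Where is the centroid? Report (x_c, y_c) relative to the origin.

vertical leg: A = 16 × 190 = 3040.00, centroid at (8.00, 95.00).
horizontal leg: A = 70 × 24 = 1680.00, centroid at (51.00, 12.00).
gusset: A = ½·40·48 = 960.00, centroid at (29.33, 40.00).
ΣA = 5680.00 in²
ΣAx_c = (3040.00)(8.00) + (1680.00)(51.00) + (960.00)(29.33) = 138160.00 in³
ΣAy_c = (3040.00)(95.00) + (1680.00)(12.00) + (960.00)(40.00) = 347360.00 in³
x_c = 138160.00 / 5680.00 = 24.32 in
y_c = 347360.00 / 5680.00 = 61.15 in

x_c = 24.32 in, y_c = 61.15 in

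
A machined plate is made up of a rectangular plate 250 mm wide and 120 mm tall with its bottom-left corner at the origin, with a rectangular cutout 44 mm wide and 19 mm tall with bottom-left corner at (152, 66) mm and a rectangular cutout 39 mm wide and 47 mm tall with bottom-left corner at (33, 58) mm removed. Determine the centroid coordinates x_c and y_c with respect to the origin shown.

x_c = 128.36 mm, y_c = 58.08 mm

Part | A | x̄ᵢ | ȳᵢ | A·x̄ᵢ | A·ȳᵢ
plate | 30000.00 | 125.00 | 60.00 | 3750000.00 | 1800000.00
hole 1 | -836.00 | 174.00 | 75.50 | -145464.00 | -63118.00
hole 2 | -1833.00 | 52.50 | 81.50 | -96232.50 | -149389.50
Σ | 27331.00 |  |  | 3508303.50 | 1587492.50
x_c = 3508303.50 / 27331.00 = 128.36 mm
y_c = 1587492.50 / 27331.00 = 58.08 mm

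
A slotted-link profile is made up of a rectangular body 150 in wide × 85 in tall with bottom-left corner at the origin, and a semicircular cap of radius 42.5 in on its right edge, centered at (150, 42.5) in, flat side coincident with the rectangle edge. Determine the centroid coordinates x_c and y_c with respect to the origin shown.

x_c = 91.94 in, y_c = 42.50 in

rectangular body: A = 150 × 85 = 12750.00, centroid at (75.00, 42.50).
semicircular end: A = ½π·42.5² = 2837.25, centroid at (168.04, 42.50).
ΣA = 15587.25 in², ΣAx_c = 1433014.71 in³, ΣAy_c = 662458.16 in³.
x_c = 1433014.71/15587.25 = 91.94 in; y_c = 662458.16/15587.25 = 42.50 in.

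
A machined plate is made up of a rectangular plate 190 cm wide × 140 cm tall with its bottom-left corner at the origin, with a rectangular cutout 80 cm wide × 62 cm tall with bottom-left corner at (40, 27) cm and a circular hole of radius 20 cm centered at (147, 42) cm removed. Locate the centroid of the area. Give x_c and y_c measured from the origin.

Part | A | x̄ᵢ | ȳᵢ | A·x̄ᵢ | A·ȳᵢ
plate | 26600.00 | 95.00 | 70.00 | 2527000.00 | 1862000.00
hole 1 | -4960.00 | 80.00 | 58.00 | -396800.00 | -287680.00
hole 2 | -1256.64 | 147.00 | 42.00 | -184725.65 | -52778.76
Σ | 20383.36 |  |  | 1945474.35 | 1521541.24
x_c = 1945474.35 / 20383.36 = 95.44 cm
y_c = 1521541.24 / 20383.36 = 74.65 cm

x_c = 95.44 cm, y_c = 74.65 cm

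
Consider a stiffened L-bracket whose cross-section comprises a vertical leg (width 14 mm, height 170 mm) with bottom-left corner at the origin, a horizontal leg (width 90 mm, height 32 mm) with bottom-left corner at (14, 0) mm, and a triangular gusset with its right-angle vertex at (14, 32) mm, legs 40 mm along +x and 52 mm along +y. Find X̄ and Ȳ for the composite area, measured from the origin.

Part | A | x̄ᵢ | ȳᵢ | A·x̄ᵢ | A·ȳᵢ
vertical leg | 2380.00 | 7.00 | 85.00 | 16660.00 | 202300.00
horizontal leg | 2880.00 | 59.00 | 16.00 | 169920.00 | 46080.00
gusset | 1040.00 | 27.33 | 49.33 | 28426.67 | 51306.67
Σ | 6300.00 |  |  | 215006.67 | 299686.67
X̄ = 215006.67 / 6300.00 = 34.13 mm
Ȳ = 299686.67 / 6300.00 = 47.57 mm

X̄ = 34.13 mm, Ȳ = 47.57 mm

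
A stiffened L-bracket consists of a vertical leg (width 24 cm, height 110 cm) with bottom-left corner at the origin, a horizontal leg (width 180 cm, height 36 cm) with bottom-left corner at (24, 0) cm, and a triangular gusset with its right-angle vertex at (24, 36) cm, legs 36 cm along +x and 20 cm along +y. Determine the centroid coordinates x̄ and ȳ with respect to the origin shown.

vertical leg: A = 24 × 110 = 2640.00, centroid at (12.00, 55.00).
horizontal leg: A = 180 × 36 = 6480.00, centroid at (114.00, 18.00).
gusset: A = ½·36·20 = 360.00, centroid at (36.00, 42.67).
ΣA = 9480.00 cm², ΣAx̄ = 783360.00 cm³, ΣAȳ = 277200.00 cm³.
x̄ = 783360.00/9480.00 = 82.63 cm; ȳ = 277200.00/9480.00 = 29.24 cm.

x̄ = 82.63 cm, ȳ = 29.24 cm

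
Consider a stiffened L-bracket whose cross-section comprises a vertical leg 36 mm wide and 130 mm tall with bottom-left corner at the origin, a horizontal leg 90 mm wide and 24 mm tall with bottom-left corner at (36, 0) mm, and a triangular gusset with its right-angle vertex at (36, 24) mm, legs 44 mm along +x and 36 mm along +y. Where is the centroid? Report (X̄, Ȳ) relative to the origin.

Part | A | x̄ᵢ | ȳᵢ | A·x̄ᵢ | A·ȳᵢ
vertical leg | 4680.00 | 18.00 | 65.00 | 84240.00 | 304200.00
horizontal leg | 2160.00 | 81.00 | 12.00 | 174960.00 | 25920.00
gusset | 792.00 | 50.67 | 36.00 | 40128.00 | 28512.00
Σ | 7632.00 |  |  | 299328.00 | 358632.00
X̄ = 299328.00 / 7632.00 = 39.22 mm
Ȳ = 358632.00 / 7632.00 = 46.99 mm

X̄ = 39.22 mm, Ȳ = 46.99 mm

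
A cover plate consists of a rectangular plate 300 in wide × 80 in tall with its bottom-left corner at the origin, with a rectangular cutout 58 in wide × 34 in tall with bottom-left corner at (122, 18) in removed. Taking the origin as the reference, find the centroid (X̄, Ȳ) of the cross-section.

X̄ = 149.91 in, Ȳ = 40.45 in

plate: A = 300 × 80 = 24000.00, centroid at (150.00, 40.00).
hole: A = −(58 × 34) = -1972.00, centroid at (151.00, 35.00).
ΣA = 22028.00 in²
ΣAX̄ = (24000.00)(150.00) + (-1972.00)(151.00) = 3302228.00 in³
ΣAȲ = (24000.00)(40.00) + (-1972.00)(35.00) = 890980.00 in³
X̄ = 3302228.00 / 22028.00 = 149.91 in
Ȳ = 890980.00 / 22028.00 = 40.45 in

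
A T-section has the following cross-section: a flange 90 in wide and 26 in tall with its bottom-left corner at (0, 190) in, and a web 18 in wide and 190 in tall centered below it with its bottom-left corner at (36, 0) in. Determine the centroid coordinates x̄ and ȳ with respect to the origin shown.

web: A = 18 × 190 = 3420.00, centroid at (45.00, 95.00).
flange: A = 90 × 26 = 2340.00, centroid at (45.00, 203.00).
ΣA = 5760.00 in²
ΣAx̄ = (3420.00)(45.00) + (2340.00)(45.00) = 259200.00 in³
ΣAȳ = (3420.00)(95.00) + (2340.00)(203.00) = 799920.00 in³
x̄ = 259200.00 / 5760.00 = 45.00 in
ȳ = 799920.00 / 5760.00 = 138.88 in

x̄ = 45.00 in, ȳ = 138.88 in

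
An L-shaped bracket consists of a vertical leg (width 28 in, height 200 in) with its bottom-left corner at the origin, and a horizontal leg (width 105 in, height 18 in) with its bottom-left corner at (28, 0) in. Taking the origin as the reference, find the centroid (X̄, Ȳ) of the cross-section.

vertical leg: A = 28 × 200 = 5600.00, centroid at (14.00, 100.00).
horizontal leg: A = 105 × 18 = 1890.00, centroid at (80.50, 9.00).
ΣA = 7490.00 in², ΣAX̄ = 230545.00 in³, ΣAȲ = 577010.00 in³.
X̄ = 230545.00/7490.00 = 30.78 in; Ȳ = 577010.00/7490.00 = 77.04 in.

X̄ = 30.78 in, Ȳ = 77.04 in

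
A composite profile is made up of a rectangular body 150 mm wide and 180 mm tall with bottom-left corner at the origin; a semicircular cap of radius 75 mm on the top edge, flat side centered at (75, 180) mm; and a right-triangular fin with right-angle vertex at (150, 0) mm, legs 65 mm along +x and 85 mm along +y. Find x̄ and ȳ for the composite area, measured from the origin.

x̄ = 81.92 mm, ȳ = 113.48 mm

rectangular body: A = 150 × 180 = 27000.00, centroid at (75.00, 90.00).
semicircular top: A = ½π·75² = 8835.73, centroid at (75.00, 211.83).
triangular fin: A = ½·65·85 = 2762.50, centroid at (171.67, 28.33).
ΣA = 38598.23 mm², ΣAx̄ = 3161908.87 mm³, ΣAȳ = 4379952.11 mm³.
x̄ = 3161908.87/38598.23 = 81.92 mm; ȳ = 4379952.11/38598.23 = 113.48 mm.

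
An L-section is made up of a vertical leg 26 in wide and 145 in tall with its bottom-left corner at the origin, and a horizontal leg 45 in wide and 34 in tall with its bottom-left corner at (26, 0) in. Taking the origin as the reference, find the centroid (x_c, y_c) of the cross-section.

vertical leg: A = 26 × 145 = 3770.00, centroid at (13.00, 72.50).
horizontal leg: A = 45 × 34 = 1530.00, centroid at (48.50, 17.00).
ΣA = 5300.00 in²
ΣAx_c = (3770.00)(13.00) + (1530.00)(48.50) = 123215.00 in³
ΣAy_c = (3770.00)(72.50) + (1530.00)(17.00) = 299335.00 in³
x_c = 123215.00 / 5300.00 = 23.25 in
y_c = 299335.00 / 5300.00 = 56.48 in

x_c = 23.25 in, y_c = 56.48 in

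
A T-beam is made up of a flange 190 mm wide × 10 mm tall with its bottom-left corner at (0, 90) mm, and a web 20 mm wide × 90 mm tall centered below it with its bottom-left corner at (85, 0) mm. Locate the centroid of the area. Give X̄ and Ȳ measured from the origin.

web: A = 20 × 90 = 1800.00, centroid at (95.00, 45.00).
flange: A = 190 × 10 = 1900.00, centroid at (95.00, 95.00).
ΣA = 3700.00 mm², ΣAX̄ = 351500.00 mm³, ΣAȲ = 261500.00 mm³.
X̄ = 351500.00/3700.00 = 95.00 mm; Ȳ = 261500.00/3700.00 = 70.68 mm.

X̄ = 95.00 mm, Ȳ = 70.68 mm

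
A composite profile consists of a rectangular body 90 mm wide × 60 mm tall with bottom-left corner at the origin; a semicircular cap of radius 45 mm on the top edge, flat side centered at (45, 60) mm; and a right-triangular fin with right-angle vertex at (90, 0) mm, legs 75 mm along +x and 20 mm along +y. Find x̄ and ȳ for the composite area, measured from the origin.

rectangular body: A = 90 × 60 = 5400.00, centroid at (45.00, 30.00).
semicircular top: A = ½π·45² = 3180.86, centroid at (45.00, 79.10).
triangular fin: A = ½·75·20 = 750.00, centroid at (115.00, 6.67).
ΣA = 9330.86 mm²
ΣAx̄ = (5400.00)(45.00) + (3180.86)(45.00) + (750.00)(115.00) = 472388.82 mm³
ΣAȳ = (5400.00)(30.00) + (3180.86)(79.10) + (750.00)(6.67) = 418601.75 mm³
x̄ = 472388.82 / 9330.86 = 50.63 mm
ȳ = 418601.75 / 9330.86 = 44.86 mm

x̄ = 50.63 mm, ȳ = 44.86 mm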